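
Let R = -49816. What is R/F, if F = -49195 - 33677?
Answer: 6227/10359 ≈ 0.60112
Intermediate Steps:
F = -82872
R/F = -49816/(-82872) = -49816*(-1/82872) = 6227/10359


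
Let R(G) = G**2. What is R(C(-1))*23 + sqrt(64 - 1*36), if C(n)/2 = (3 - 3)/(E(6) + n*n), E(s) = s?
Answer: 2*sqrt(7) ≈ 5.2915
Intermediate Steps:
C(n) = 0 (C(n) = 2*((3 - 3)/(6 + n*n)) = 2*(0/(6 + n**2)) = 2*0 = 0)
R(C(-1))*23 + sqrt(64 - 1*36) = 0**2*23 + sqrt(64 - 1*36) = 0*23 + sqrt(64 - 36) = 0 + sqrt(28) = 0 + 2*sqrt(7) = 2*sqrt(7)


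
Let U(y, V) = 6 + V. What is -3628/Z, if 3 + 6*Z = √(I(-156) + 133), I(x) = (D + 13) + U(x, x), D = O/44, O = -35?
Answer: 2873376/607 + 43536*I*√2321/607 ≈ 4733.7 + 3455.4*I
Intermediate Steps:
D = -35/44 ≈ -0.79545
I(x) = 801/44 + x (I(x) = (-35/44 + 13) + (6 + x) = 537/44 + (6 + x) = 801/44 + x)
Z = -½ + I*√2321/132 (Z = -½ + √((801/44 - 156) + 133)/6 = -½ + √(-6063/44 + 133)/6 = -½ + √(-211/44)/6 = -½ + (I*√2321/22)/6 = -½ + I*√2321/132 ≈ -0.5 + 0.36498*I)
-3628/Z = -3628/(-½ + I*√2321/132)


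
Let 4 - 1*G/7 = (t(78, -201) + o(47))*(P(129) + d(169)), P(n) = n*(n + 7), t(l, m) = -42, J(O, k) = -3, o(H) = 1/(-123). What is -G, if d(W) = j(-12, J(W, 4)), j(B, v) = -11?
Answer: -634154521/123 ≈ -5.1557e+6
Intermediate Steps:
o(H) = -1/123
d(W) = -11
P(n) = n*(7 + n)
G = 634154521/123 (G = 28 - 7*(-42 - 1/123)*(129*(7 + 129) - 11) = 28 - (-36169)*(129*136 - 11)/123 = 28 - (-36169)*(17544 - 11)/123 = 28 - (-36169)*17533/123 = 28 - 7*(-90593011/123) = 28 + 634151077/123 = 634154521/123 ≈ 5.1557e+6)
-G = -1*634154521/123 = -634154521/123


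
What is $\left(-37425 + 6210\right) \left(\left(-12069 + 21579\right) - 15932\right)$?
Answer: $200462730$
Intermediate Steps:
$\left(-37425 + 6210\right) \left(\left(-12069 + 21579\right) - 15932\right) = - 31215 \left(9510 - 15932\right) = \left(-31215\right) \left(-6422\right) = 200462730$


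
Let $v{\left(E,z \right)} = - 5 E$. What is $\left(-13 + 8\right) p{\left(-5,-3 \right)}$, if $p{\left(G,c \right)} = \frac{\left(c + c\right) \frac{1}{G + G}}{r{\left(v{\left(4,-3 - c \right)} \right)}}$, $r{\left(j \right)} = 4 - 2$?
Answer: $- \frac{3}{2} \approx -1.5$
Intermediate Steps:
$r{\left(j \right)} = 2$
$p{\left(G,c \right)} = \frac{c}{2 G}$ ($p{\left(G,c \right)} = \frac{\left(c + c\right) \frac{1}{G + G}}{2} = \frac{2 c}{2 G} \frac{1}{2} = 2 c \frac{1}{2 G} \frac{1}{2} = \frac{c}{G} \frac{1}{2} = \frac{c}{2 G}$)
$\left(-13 + 8\right) p{\left(-5,-3 \right)} = \left(-13 + 8\right) \frac{1}{2} \left(-3\right) \frac{1}{-5} = - 5 \cdot \frac{1}{2} \left(-3\right) \left(- \frac{1}{5}\right) = \left(-5\right) \frac{3}{10} = - \frac{3}{2}$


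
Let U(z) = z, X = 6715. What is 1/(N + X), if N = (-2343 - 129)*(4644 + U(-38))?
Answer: -1/11379317 ≈ -8.7879e-8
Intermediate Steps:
N = -11386032 (N = (-2343 - 129)*(4644 - 38) = -2472*4606 = -11386032)
1/(N + X) = 1/(-11386032 + 6715) = 1/(-11379317) = -1/11379317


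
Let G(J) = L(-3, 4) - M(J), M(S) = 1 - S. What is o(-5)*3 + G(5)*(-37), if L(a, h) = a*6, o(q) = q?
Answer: 503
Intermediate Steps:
L(a, h) = 6*a
G(J) = -19 + J (G(J) = 6*(-3) - (1 - J) = -18 + (-1 + J) = -19 + J)
o(-5)*3 + G(5)*(-37) = -5*3 + (-19 + 5)*(-37) = -15 - 14*(-37) = -15 + 518 = 503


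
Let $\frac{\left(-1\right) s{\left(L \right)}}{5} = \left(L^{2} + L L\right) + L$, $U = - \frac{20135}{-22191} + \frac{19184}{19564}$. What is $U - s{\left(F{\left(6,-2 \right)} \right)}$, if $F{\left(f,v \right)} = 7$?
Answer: $\frac{57186403346}{108536181} \approx 526.89$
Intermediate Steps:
$U = \frac{204908321}{108536181}$ ($U = \left(-20135\right) \left(- \frac{1}{22191}\right) + 19184 \cdot \frac{1}{19564} = \frac{20135}{22191} + \frac{4796}{4891} = \frac{204908321}{108536181} \approx 1.8879$)
$s{\left(L \right)} = - 10 L^{2} - 5 L$ ($s{\left(L \right)} = - 5 \left(\left(L^{2} + L L\right) + L\right) = - 5 \left(\left(L^{2} + L^{2}\right) + L\right) = - 5 \left(2 L^{2} + L\right) = - 5 \left(L + 2 L^{2}\right) = - 10 L^{2} - 5 L$)
$U - s{\left(F{\left(6,-2 \right)} \right)} = \frac{204908321}{108536181} - \left(-5\right) 7 \left(1 + 2 \cdot 7\right) = \frac{204908321}{108536181} - \left(-5\right) 7 \left(1 + 14\right) = \frac{204908321}{108536181} - \left(-5\right) 7 \cdot 15 = \frac{204908321}{108536181} - -525 = \frac{204908321}{108536181} + 525 = \frac{57186403346}{108536181}$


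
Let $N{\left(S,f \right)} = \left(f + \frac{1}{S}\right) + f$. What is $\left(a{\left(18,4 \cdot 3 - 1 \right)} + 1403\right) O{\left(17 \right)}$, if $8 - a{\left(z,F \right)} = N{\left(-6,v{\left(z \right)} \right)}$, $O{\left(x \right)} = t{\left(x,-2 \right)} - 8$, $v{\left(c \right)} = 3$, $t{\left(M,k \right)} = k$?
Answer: $- \frac{42155}{3} \approx -14052.0$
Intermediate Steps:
$N{\left(S,f \right)} = \frac{1}{S} + 2 f$
$O{\left(x \right)} = -10$ ($O{\left(x \right)} = -2 - 8 = -10$)
$a{\left(z,F \right)} = \frac{13}{6}$ ($a{\left(z,F \right)} = 8 - \left(\frac{1}{-6} + 2 \cdot 3\right) = 8 - \left(- \frac{1}{6} + 6\right) = 8 - \frac{35}{6} = \frac{13}{6}$)
$\left(a{\left(18,4 \cdot 3 - 1 \right)} + 1403\right) O{\left(17 \right)} = \left(\frac{13}{6} + 1403\right) \left(-10\right) = \frac{8431}{6} \left(-10\right) = - \frac{42155}{3}$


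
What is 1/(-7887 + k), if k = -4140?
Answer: -1/12027 ≈ -8.3146e-5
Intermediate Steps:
1/(-7887 + k) = 1/(-7887 - 4140) = 1/(-12027) = -1/12027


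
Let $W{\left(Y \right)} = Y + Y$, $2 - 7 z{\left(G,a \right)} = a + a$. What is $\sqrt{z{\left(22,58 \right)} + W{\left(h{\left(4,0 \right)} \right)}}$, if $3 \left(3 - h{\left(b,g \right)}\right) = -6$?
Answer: $\frac{2 i \sqrt{77}}{7} \approx 2.5071 i$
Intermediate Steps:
$h{\left(b,g \right)} = 5$ ($h{\left(b,g \right)} = 3 - -2 = 3 + 2 = 5$)
$z{\left(G,a \right)} = \frac{2}{7} - \frac{2 a}{7}$ ($z{\left(G,a \right)} = \frac{2}{7} - \frac{a + a}{7} = \frac{2}{7} - \frac{2 a}{7}$)
$W{\left(Y \right)} = 2 Y$
$\sqrt{z{\left(22,58 \right)} + W{\left(h{\left(4,0 \right)} \right)}} = \sqrt{\left(\frac{2}{7} - \frac{116}{7}\right) + 2 \cdot 5} = \sqrt{\left(\frac{2}{7} - \frac{116}{7}\right) + 10} = \sqrt{- \frac{114}{7} + 10} = \sqrt{- \frac{44}{7}} = \frac{2 i \sqrt{77}}{7}$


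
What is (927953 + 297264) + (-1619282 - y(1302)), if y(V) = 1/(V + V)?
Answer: -1026145261/2604 ≈ -3.9407e+5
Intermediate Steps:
y(V) = 1/(2*V)
(927953 + 297264) + (-1619282 - y(1302)) = (927953 + 297264) + (-1619282 - 1/(2*1302)) = 1225217 + (-1619282 - 1/(2*1302)) = 1225217 + (-1619282 - 1*1/2604) = 1225217 + (-1619282 - 1/2604) = 1225217 - 4216610329/2604 = -1026145261/2604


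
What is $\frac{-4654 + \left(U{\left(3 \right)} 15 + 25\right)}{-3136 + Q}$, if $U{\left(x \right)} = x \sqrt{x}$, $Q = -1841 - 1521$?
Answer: $\frac{1543}{2166} - \frac{5 \sqrt{3}}{722} \approx 0.70038$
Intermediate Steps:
$Q = -3362$ ($Q = -1841 - 1521 = -3362$)
$U{\left(x \right)} = x^{\frac{3}{2}}$
$\frac{-4654 + \left(U{\left(3 \right)} 15 + 25\right)}{-3136 + Q} = \frac{-4654 + \left(3^{\frac{3}{2}} \cdot 15 + 25\right)}{-3136 - 3362} = \frac{-4654 + \left(3 \sqrt{3} \cdot 15 + 25\right)}{-6498} = \left(-4654 + \left(45 \sqrt{3} + 25\right)\right) \left(- \frac{1}{6498}\right) = \left(-4654 + \left(25 + 45 \sqrt{3}\right)\right) \left(- \frac{1}{6498}\right) = \left(-4629 + 45 \sqrt{3}\right) \left(- \frac{1}{6498}\right) = \frac{1543}{2166} - \frac{5 \sqrt{3}}{722}$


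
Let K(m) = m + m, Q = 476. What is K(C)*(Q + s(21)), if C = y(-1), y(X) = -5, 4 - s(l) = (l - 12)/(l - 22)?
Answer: -4890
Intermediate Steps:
s(l) = 4 - (-12 + l)/(-22 + l) (s(l) = 4 - (l - 12)/(l - 22) = 4 - (-12 + l)/(-22 + l))
C = -5
K(m) = 2*m
K(C)*(Q + s(21)) = (2*(-5))*(476 + (-76 + 3*21)/(-22 + 21)) = -10*(476 + (-76 + 63)/(-1)) = -10*(476 - 1*(-13)) = -10*(476 + 13) = -10*489 = -4890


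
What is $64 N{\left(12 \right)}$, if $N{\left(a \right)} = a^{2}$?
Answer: $9216$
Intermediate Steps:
$64 N{\left(12 \right)} = 64 \cdot 12^{2} = 64 \cdot 144 = 9216$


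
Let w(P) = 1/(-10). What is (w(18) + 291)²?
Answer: 8462281/100 ≈ 84623.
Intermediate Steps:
w(P) = -⅒
(w(18) + 291)² = (-⅒ + 291)² = (2909/10)² = 8462281/100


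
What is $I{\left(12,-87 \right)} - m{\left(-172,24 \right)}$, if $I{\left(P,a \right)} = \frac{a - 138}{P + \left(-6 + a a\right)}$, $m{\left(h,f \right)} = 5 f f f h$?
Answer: $\frac{1200752637}{101} \approx 1.1889 \cdot 10^{7}$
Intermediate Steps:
$m{\left(h,f \right)} = 5 h f^{3}$ ($m{\left(h,f \right)} = 5 f^{2} f h = 5 f^{3} h = 5 h f^{3}$)
$I{\left(P,a \right)} = \frac{-138 + a}{-6 + P + a^{2}}$ ($I{\left(P,a \right)} = \frac{-138 + a}{P + \left(-6 + a^{2}\right)} = \frac{-138 + a}{-6 + P + a^{2}}$)
$I{\left(12,-87 \right)} - m{\left(-172,24 \right)} = \frac{-138 - 87}{-6 + 12 + \left(-87\right)^{2}} - 5 \left(-172\right) 24^{3} = \frac{1}{-6 + 12 + 7569} \left(-225\right) - 5 \left(-172\right) 13824 = \frac{1}{7575} \left(-225\right) - -11888640 = \frac{1}{7575} \left(-225\right) + 11888640 = - \frac{3}{101} + 11888640 = \frac{1200752637}{101}$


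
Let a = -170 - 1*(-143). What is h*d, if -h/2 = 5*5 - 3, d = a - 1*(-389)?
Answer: -15928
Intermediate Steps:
a = -27 (a = -170 + 143 = -27)
d = 362 (d = -27 - 1*(-389) = -27 + 389 = 362)
h = -44 (h = -2*(5*5 - 3) = -2*(25 - 3) = -2*22 = -44)
h*d = -44*362 = -15928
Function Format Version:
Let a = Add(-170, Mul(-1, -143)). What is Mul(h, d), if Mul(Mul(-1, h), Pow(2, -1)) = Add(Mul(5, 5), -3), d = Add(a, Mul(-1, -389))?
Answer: -15928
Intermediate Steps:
a = -27 (a = Add(-170, 143) = -27)
d = 362 (d = Add(-27, Mul(-1, -389)) = Add(-27, 389) = 362)
h = -44 (h = Mul(-2, Add(Mul(5, 5), -3)) = Mul(-2, Add(25, -3)) = Mul(-2, 22) = -44)
Mul(h, d) = Mul(-44, 362) = -15928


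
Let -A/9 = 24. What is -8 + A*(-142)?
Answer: 30664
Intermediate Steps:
A = -216 (A = -9*24 = -216)
-8 + A*(-142) = -8 - 216*(-142) = -8 + 30672 = 30664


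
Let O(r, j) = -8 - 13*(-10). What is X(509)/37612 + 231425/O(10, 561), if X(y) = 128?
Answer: 2176093179/1147166 ≈ 1896.9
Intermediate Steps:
O(r, j) = 122 (O(r, j) = -8 + 130 = 122)
X(509)/37612 + 231425/O(10, 561) = 128/37612 + 231425/122 = 128*(1/37612) + 231425*(1/122) = 32/9403 + 231425/122 = 2176093179/1147166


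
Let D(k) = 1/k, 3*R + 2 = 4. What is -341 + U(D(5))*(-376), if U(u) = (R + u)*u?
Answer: -30463/75 ≈ -406.17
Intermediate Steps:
R = 2/3 (R = -2/3 + (1/3)*4 = -2/3 + 4/3 = 2/3 ≈ 0.66667)
U(u) = u*(2/3 + u) (U(u) = (2/3 + u)*u = u*(2/3 + u))
-341 + U(D(5))*(-376) = -341 + ((1/3)*(2 + 3/5)/5)*(-376) = -341 + ((1/3)*(1/5)*(2 + 3*(1/5)))*(-376) = -341 + ((1/3)*(1/5)*(2 + 3/5))*(-376) = -341 + ((1/3)*(1/5)*(13/5))*(-376) = -341 + (13/75)*(-376) = -341 - 4888/75 = -30463/75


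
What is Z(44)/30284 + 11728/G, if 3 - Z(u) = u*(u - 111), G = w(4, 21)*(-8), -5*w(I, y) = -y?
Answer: -221919749/635964 ≈ -348.95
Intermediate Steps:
w(I, y) = y/5 (w(I, y) = -(-1)*y/5 = y/5)
G = -168/5 (G = ((1/5)*21)*(-8) = (21/5)*(-8) = -168/5 ≈ -33.600)
Z(u) = 3 - u*(-111 + u) (Z(u) = 3 - u*(u - 111) = 3 - u*(-111 + u))
Z(44)/30284 + 11728/G = (3 - 1*44**2 + 111*44)/30284 + 11728/(-168/5) = (3 - 1*1936 + 4884)*(1/30284) + 11728*(-5/168) = (3 - 1936 + 4884)*(1/30284) - 7330/21 = 2951*(1/30284) - 7330/21 = 2951/30284 - 7330/21 = -221919749/635964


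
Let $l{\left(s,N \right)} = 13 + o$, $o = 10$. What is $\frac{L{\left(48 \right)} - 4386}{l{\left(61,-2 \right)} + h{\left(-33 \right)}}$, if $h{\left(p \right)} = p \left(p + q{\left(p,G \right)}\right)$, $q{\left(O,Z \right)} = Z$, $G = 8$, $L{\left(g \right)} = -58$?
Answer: $- \frac{1111}{212} \approx -5.2406$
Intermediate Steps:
$l{\left(s,N \right)} = 23$ ($l{\left(s,N \right)} = 13 + 10 = 23$)
$h{\left(p \right)} = p \left(8 + p\right)$ ($h{\left(p \right)} = p \left(p + 8\right) = p \left(8 + p\right)$)
$\frac{L{\left(48 \right)} - 4386}{l{\left(61,-2 \right)} + h{\left(-33 \right)}} = \frac{-58 - 4386}{23 - 33 \left(8 - 33\right)} = - \frac{4444}{23 - -825} = - \frac{4444}{23 + 825} = - \frac{4444}{848} = \left(-4444\right) \frac{1}{848} = - \frac{1111}{212}$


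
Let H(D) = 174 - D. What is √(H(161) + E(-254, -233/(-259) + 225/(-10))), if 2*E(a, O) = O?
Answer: √590261/518 ≈ 1.4832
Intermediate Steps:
E(a, O) = O/2
√(H(161) + E(-254, -233/(-259) + 225/(-10))) = √((174 - 1*161) + (-233/(-259) + 225/(-10))/2) = √((174 - 161) + (-233*(-1/259) + 225*(-⅒))/2) = √(13 + (233/259 - 45/2)/2) = √(13 + (½)*(-11189/518)) = √(13 - 11189/1036) = √(2279/1036) = √590261/518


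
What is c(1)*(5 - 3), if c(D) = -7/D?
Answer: -14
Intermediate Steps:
c(1)*(5 - 3) = (-7/1)*(5 - 3) = -7*1*2 = -7*2 = -14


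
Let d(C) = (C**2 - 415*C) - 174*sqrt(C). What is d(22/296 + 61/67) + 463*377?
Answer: 17122996964981/98327056 - 261*sqrt(2689715)/2479 ≈ 1.7397e+5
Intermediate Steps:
d(C) = C**2 - 415*C - 174*sqrt(C)
d(22/296 + 61/67) + 463*377 = ((22/296 + 61/67)**2 - 415*(22/296 + 61/67) - 174*sqrt(22/296 + 61/67)) + 463*377 = ((22*(1/296) + 61*(1/67))**2 - 415*(22*(1/296) + 61*(1/67)) - 174*sqrt(22*(1/296) + 61*(1/67))) + 174551 = ((11/148 + 61/67)**2 - 415*(11/148 + 61/67) - 174*sqrt(11/148 + 61/67)) + 174551 = ((9765/9916)**2 - 415*9765/9916 - 261*sqrt(2689715)/2479) + 174551 = (95355225/98327056 - 4052475/9916 - 261*sqrt(2689715)/2479) + 174551 = (-40088986875/98327056 - 261*sqrt(2689715)/2479) + 174551 = 17122996964981/98327056 - 261*sqrt(2689715)/2479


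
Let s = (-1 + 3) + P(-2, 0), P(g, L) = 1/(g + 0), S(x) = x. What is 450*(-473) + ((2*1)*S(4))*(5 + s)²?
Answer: -212512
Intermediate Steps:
P(g, L) = 1/g
s = 3/2 (s = (-1 + 3) + 1/(-2) = 2 - ½ = 3/2 ≈ 1.5000)
450*(-473) + ((2*1)*S(4))*(5 + s)² = 450*(-473) + ((2*1)*4)*(5 + 3/2)² = -212850 + (2*4)*(13/2)² = -212850 + 8*(169/4) = -212850 + 338 = -212512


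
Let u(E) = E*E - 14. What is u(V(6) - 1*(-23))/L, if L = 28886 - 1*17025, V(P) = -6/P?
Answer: 470/11861 ≈ 0.039626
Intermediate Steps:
u(E) = -14 + E² (u(E) = E² - 14 = -14 + E²)
L = 11861 (L = 28886 - 17025 = 11861)
u(V(6) - 1*(-23))/L = (-14 + (-6/6 - 1*(-23))²)/11861 = (-14 + (-6*⅙ + 23)²)*(1/11861) = (-14 + (-1 + 23)²)*(1/11861) = (-14 + 22²)*(1/11861) = (-14 + 484)*(1/11861) = 470*(1/11861) = 470/11861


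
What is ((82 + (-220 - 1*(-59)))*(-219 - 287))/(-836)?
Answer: -1817/38 ≈ -47.816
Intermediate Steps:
((82 + (-220 - 1*(-59)))*(-219 - 287))/(-836) = ((82 + (-220 + 59))*(-506))*(-1/836) = ((82 - 161)*(-506))*(-1/836) = -79*(-506)*(-1/836) = 39974*(-1/836) = -1817/38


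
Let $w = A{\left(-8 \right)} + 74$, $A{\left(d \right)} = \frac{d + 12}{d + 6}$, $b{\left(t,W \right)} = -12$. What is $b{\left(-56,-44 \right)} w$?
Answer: $-864$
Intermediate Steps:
$A{\left(d \right)} = \frac{12 + d}{6 + d}$
$w = 72$ ($w = \frac{12 - 8}{6 - 8} + 74 = \frac{1}{-2} \cdot 4 + 74 = \left(- \frac{1}{2}\right) 4 + 74 = -2 + 74 = 72$)
$b{\left(-56,-44 \right)} w = \left(-12\right) 72 = -864$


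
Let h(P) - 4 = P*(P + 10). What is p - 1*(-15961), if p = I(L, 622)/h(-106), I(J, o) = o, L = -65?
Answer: 81241801/5090 ≈ 15961.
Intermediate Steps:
h(P) = 4 + P*(10 + P) (h(P) = 4 + P*(P + 10) = 4 + P*(10 + P))
p = 311/5090 (p = 622/(4 + (-106)² + 10*(-106)) = 622/(4 + 11236 - 1060) = 622/10180 = 622*(1/10180) = 311/5090 ≈ 0.061100)
p - 1*(-15961) = 311/5090 - 1*(-15961) = 311/5090 + 15961 = 81241801/5090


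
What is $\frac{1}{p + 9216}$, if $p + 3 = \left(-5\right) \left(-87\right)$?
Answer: $\frac{1}{9648} \approx 0.00010365$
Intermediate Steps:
$p = 432$ ($p = -3 - -435 = -3 + 435 = 432$)
$\frac{1}{p + 9216} = \frac{1}{432 + 9216} = \frac{1}{9648}$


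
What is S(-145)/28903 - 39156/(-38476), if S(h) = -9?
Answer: 282844896/278017957 ≈ 1.0174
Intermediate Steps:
S(-145)/28903 - 39156/(-38476) = -9/28903 - 39156/(-38476) = -9*1/28903 - 39156*(-1/38476) = -9/28903 + 9789/9619 = 282844896/278017957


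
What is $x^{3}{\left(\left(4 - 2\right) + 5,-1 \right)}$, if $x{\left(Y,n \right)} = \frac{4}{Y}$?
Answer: $\frac{64}{343} \approx 0.18659$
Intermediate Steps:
$x^{3}{\left(\left(4 - 2\right) + 5,-1 \right)} = \left(\frac{4}{\left(4 - 2\right) + 5}\right)^{3} = \left(\frac{4}{2 + 5}\right)^{3} = \left(\frac{4}{7}\right)^{3} = \frac{64}{343}$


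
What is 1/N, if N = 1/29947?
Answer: 29947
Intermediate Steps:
N = 1/29947 ≈ 3.3392e-5
1/N = 1/(1/29947) = 29947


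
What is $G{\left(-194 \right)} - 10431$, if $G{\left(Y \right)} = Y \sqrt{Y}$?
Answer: $-10431 - 194 i \sqrt{194} \approx -10431.0 - 2702.1 i$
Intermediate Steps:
$G{\left(Y \right)} = Y^{\frac{3}{2}}$
$G{\left(-194 \right)} - 10431 = \left(-194\right)^{\frac{3}{2}} - 10431 = - 194 i \sqrt{194} - 10431 = -10431 - 194 i \sqrt{194}$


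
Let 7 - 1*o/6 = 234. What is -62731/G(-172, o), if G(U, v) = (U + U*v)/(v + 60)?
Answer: 40837881/117046 ≈ 348.90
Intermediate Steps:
o = -1362 (o = 42 - 6*234 = 42 - 1404 = -1362)
G(U, v) = (U + U*v)/(60 + v)
-62731/G(-172, o) = -62731*(-(60 - 1362)/(172*(1 - 1362))) = -62731/((-172*(-1361)/(-1302))) = -62731/((-172*(-1/1302)*(-1361))) = -62731/(-117046/651) = -62731*(-651/117046) = 40837881/117046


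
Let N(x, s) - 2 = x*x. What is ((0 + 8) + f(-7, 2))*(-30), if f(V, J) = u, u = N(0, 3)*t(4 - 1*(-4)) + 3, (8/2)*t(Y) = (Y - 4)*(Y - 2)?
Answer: -690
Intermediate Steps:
t(Y) = (-4 + Y)*(-2 + Y)/4 (t(Y) = ((Y - 4)*(Y - 2))/4 = ((-4 + Y)*(-2 + Y))/4 = (-4 + Y)*(-2 + Y)/4)
N(x, s) = 2 + x² (N(x, s) = 2 + x*x = 2 + x²)
u = 15 (u = (2 + 0²)*(2 - 3*(4 - 1*(-4))/2 + (4 - 1*(-4))²/4) + 3 = (2 + 0)*(2 - 3*(4 + 4)/2 + (4 + 4)²/4) + 3 = 2*(2 - 3/2*8 + (¼)*8²) + 3 = 2*(2 - 12 + (¼)*64) + 3 = 2*(2 - 12 + 16) + 3 = 2*6 + 3 = 12 + 3 = 15)
f(V, J) = 15
((0 + 8) + f(-7, 2))*(-30) = ((0 + 8) + 15)*(-30) = (8 + 15)*(-30) = 23*(-30) = -690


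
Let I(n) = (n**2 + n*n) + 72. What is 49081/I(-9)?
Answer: 49081/234 ≈ 209.75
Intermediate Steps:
I(n) = 72 + 2*n**2 (I(n) = (n**2 + n**2) + 72 = 2*n**2 + 72 = 72 + 2*n**2)
49081/I(-9) = 49081/(72 + 2*(-9)**2) = 49081/(72 + 2*81) = 49081/(72 + 162) = 49081/234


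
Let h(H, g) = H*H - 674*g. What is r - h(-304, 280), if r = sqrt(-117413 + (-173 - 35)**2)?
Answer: 96304 + I*sqrt(74149) ≈ 96304.0 + 272.3*I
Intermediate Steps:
r = I*sqrt(74149) (r = sqrt(-117413 + (-208)**2) = sqrt(-117413 + 43264) = sqrt(-74149) = I*sqrt(74149) ≈ 272.3*I)
h(H, g) = H**2 - 674*g
r - h(-304, 280) = I*sqrt(74149) - ((-304)**2 - 674*280) = I*sqrt(74149) - (92416 - 188720) = I*sqrt(74149) - 1*(-96304) = I*sqrt(74149) + 96304 = 96304 + I*sqrt(74149)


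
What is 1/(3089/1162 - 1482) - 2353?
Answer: -4044796397/1718995 ≈ -2353.0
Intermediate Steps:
1/(3089/1162 - 1482) - 2353 = 1/(-1718995/1162) - 2353 = -1162/1718995 - 2353 = -4044796397/1718995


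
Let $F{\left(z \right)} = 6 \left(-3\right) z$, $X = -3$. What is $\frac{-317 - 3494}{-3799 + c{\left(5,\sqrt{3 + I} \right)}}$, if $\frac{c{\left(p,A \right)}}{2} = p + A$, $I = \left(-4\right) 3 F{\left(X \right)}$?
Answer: $\frac{4813293}{4786367} + \frac{7622 i \sqrt{645}}{14359101} \approx 1.0056 + 0.013481 i$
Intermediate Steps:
$F{\left(z \right)} = - 18 z$
$I = -648$ ($I = \left(-4\right) 3 \left(\left(-18\right) \left(-3\right)\right) = \left(-12\right) 54 = -648$)
$c{\left(p,A \right)} = 2 A + 2 p$ ($c{\left(p,A \right)} = 2 \left(p + A\right) = 2 \left(A + p\right) = 2 A + 2 p$)
$\frac{-317 - 3494}{-3799 + c{\left(5,\sqrt{3 + I} \right)}} = \frac{-317 - 3494}{-3799 + \left(2 \sqrt{3 - 648} + 2 \cdot 5\right)} = - \frac{3811}{-3799 + \left(2 \sqrt{-645} + 10\right)} = - \frac{3811}{-3799 + \left(2 i \sqrt{645} + 10\right)} = - \frac{3811}{-3799 + \left(10 + 2 i \sqrt{645}\right)} = - \frac{3811}{-3789 + 2 i \sqrt{645}}$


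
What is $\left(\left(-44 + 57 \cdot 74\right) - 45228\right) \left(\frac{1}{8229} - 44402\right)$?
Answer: $\frac{1153882852006}{633} \approx 1.8229 \cdot 10^{9}$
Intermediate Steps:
$\left(\left(-44 + 57 \cdot 74\right) - 45228\right) \left(\frac{1}{8229} - 44402\right) = \left(\left(-44 + 4218\right) - 45228\right) \left(\frac{1}{8229} - 44402\right) = \left(4174 - 45228\right) \left(- \frac{365384057}{8229}\right) = \left(-41054\right) \left(- \frac{365384057}{8229}\right) = \frac{1153882852006}{633}$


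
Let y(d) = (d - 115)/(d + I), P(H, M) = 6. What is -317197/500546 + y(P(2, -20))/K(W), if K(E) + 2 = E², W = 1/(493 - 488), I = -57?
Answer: -2156663153/1250864454 ≈ -1.7241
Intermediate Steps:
y(d) = (-115 + d)/(-57 + d) (y(d) = (d - 115)/(d - 57) = (-115 + d)/(-57 + d))
W = ⅕ (W = 1/5 = ⅕ ≈ 0.20000)
K(E) = -2 + E²
-317197/500546 + y(P(2, -20))/K(W) = -317197/500546 + ((-115 + 6)/(-57 + 6))/(-2 + (⅕)²) = -317197*1/500546 + (-109/(-51))/(-2 + 1/25) = -317197/500546 + (-1/51*(-109))/(-49/25) = -317197/500546 + (109/51)*(-25/49) = -317197/500546 - 2725/2499 = -2156663153/1250864454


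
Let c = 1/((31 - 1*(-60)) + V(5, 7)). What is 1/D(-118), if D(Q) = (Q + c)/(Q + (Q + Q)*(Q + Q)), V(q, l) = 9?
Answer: -1852600/3933 ≈ -471.04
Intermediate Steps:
c = 1/100 (c = 1/((31 - 1*(-60)) + 9) = 1/((31 + 60) + 9) = 1/(91 + 9) = 1/100 ≈ 0.010000)
D(Q) = (1/100 + Q)/(Q + 4*Q**2) (D(Q) = (Q + 1/100)/(Q + (Q + Q)*(Q + Q)) = (1/100 + Q)/(Q + (2*Q)*(2*Q)) = (1/100 + Q)/(Q + 4*Q**2))
1/D(-118) = 1/((1/100 - 118)/((-118)*(1 + 4*(-118)))) = 1/(-1/118*(-11799/100)/(1 - 472)) = 1/(-1/118*(-11799/100)/(-471)) = 1/(-1/118*(-1/471)*(-11799/100)) = 1/(-3933/1852600) = -1852600/3933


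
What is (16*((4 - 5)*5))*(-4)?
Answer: 320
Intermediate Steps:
(16*((4 - 5)*5))*(-4) = (16*(-1*5))*(-4) = (16*(-5))*(-4) = -80*(-4) = 320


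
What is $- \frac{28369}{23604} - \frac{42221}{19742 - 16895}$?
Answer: $- \frac{359117009}{22400196} \approx -16.032$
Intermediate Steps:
$- \frac{28369}{23604} - \frac{42221}{19742 - 16895} = \left(-28369\right) \frac{1}{23604} - \frac{42221}{19742 - 16895} = - \frac{28369}{23604} - \frac{42221}{2847} = - \frac{359117009}{22400196}$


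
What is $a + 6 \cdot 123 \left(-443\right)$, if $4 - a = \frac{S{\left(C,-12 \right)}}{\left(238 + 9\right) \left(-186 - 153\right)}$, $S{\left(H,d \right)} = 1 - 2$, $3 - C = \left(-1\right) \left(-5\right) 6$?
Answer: $- \frac{27374829691}{83733} \approx -3.2693 \cdot 10^{5}$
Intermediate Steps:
$C = -27$ ($C = 3 - \left(-1\right) \left(-5\right) 6 = 3 - 5 \cdot 6 = 3 - 30 = -27$)
$S{\left(H,d \right)} = -1$ ($S{\left(H,d \right)} = 1 - 2 = -1$)
$a = \frac{334931}{83733}$ ($a = 4 - - \frac{1}{\left(238 + 9\right) \left(-186 - 153\right)} = 4 - - \frac{1}{247 \left(-339\right)} = 4 - - \frac{1}{-83733} = 4 - \left(-1\right) \left(- \frac{1}{83733}\right) = 4 - \frac{1}{83733} = \frac{334931}{83733} \approx 4.0$)
$a + 6 \cdot 123 \left(-443\right) = \frac{334931}{83733} + 6 \cdot 123 \left(-443\right) = \frac{334931}{83733} + 738 \left(-443\right) = \frac{334931}{83733} - 326934 = - \frac{27374829691}{83733}$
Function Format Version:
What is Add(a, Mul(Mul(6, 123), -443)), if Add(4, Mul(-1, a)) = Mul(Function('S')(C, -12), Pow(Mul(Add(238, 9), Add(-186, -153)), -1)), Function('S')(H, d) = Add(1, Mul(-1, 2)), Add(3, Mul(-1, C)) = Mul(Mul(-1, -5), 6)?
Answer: Rational(-27374829691, 83733) ≈ -3.2693e+5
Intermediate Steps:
C = -27 (C = Add(3, Mul(-1, Mul(Mul(-1, -5), 6))) = Add(3, Mul(-1, Mul(5, 6))) = Add(3, Mul(-1, 30)) = Add(3, -30) = -27)
Function('S')(H, d) = -1 (Function('S')(H, d) = Add(1, -2) = -1)
a = Rational(334931, 83733) (a = Add(4, Mul(-1, Mul(-1, Pow(Mul(Add(238, 9), Add(-186, -153)), -1)))) = Add(4, Mul(-1, Mul(-1, Pow(Mul(247, -339), -1)))) = Add(4, Mul(-1, Mul(-1, Pow(-83733, -1)))) = Add(4, Mul(-1, Mul(-1, Rational(-1, 83733)))) = Add(4, Mul(-1, Rational(1, 83733))) = Add(4, Rational(-1, 83733)) = Rational(334931, 83733) ≈ 4.0000)
Add(a, Mul(Mul(6, 123), -443)) = Add(Rational(334931, 83733), Mul(Mul(6, 123), -443)) = Add(Rational(334931, 83733), Mul(738, -443)) = Add(Rational(334931, 83733), -326934) = Rational(-27374829691, 83733)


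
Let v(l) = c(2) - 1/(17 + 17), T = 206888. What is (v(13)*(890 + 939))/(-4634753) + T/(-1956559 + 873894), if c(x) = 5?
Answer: -32936395308741/170608085129330 ≈ -0.19305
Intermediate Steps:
v(l) = 169/34 (v(l) = 5 - 1/(17 + 17) = 5 - 1/34 = 169/34)
(v(13)*(890 + 939))/(-4634753) + T/(-1956559 + 873894) = (169*(890 + 939)/34)/(-4634753) + 206888/(-1956559 + 873894) = ((169/34)*1829)*(-1/4634753) + 206888/(-1082665) = (309101/34)*(-1/4634753) + 206888*(-1/1082665) = -309101/157581602 - 206888/1082665 = -32936395308741/170608085129330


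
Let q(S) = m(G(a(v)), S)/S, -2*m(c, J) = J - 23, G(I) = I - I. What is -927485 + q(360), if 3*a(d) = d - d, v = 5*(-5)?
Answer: -667789537/720 ≈ -9.2749e+5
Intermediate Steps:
v = -25
a(d) = 0 (a(d) = (d - d)/3 = (⅓)*0 = 0)
G(I) = 0
m(c, J) = 23/2 - J/2 (m(c, J) = -(J - 23)/2 = -(-23 + J)/2 = 23/2 - J/2)
q(S) = (23/2 - S/2)/S
-927485 + q(360) = -927485 + (½)*(23 - 1*360)/360 = -927485 + (½)*(1/360)*(23 - 360) = -927485 + (½)*(1/360)*(-337) = -927485 - 337/720 = -667789537/720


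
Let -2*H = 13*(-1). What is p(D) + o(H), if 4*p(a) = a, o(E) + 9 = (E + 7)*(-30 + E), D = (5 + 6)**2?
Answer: -296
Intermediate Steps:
H = 13/2 (H = -13*(-1)/2 = -1/2*(-13) = 13/2 ≈ 6.5000)
D = 121 (D = 11**2 = 121)
o(E) = -9 + (-30 + E)*(7 + E) (o(E) = -9 + (E + 7)*(-30 + E) = -9 + (7 + E)*(-30 + E) = -9 + (-30 + E)*(7 + E))
p(a) = a/4
p(D) + o(H) = (1/4)*121 + (-219 + (13/2)**2 - 23*13/2) = 121/4 + (-219 + 169/4 - 299/2) = 121/4 - 1305/4 = -296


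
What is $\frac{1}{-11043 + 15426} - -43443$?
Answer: $\frac{190410670}{4383} \approx 43443.0$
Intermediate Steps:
$\frac{1}{-11043 + 15426} - -43443 = \frac{1}{4383} + 43443 = \frac{190410670}{4383}$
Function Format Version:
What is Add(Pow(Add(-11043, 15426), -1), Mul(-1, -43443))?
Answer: Rational(190410670, 4383) ≈ 43443.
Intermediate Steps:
Add(Pow(Add(-11043, 15426), -1), Mul(-1, -43443)) = Add(Pow(4383, -1), 43443) = Add(Rational(1, 4383), 43443) = Rational(190410670, 4383)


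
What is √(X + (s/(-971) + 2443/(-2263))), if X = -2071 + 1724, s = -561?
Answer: 3*I*√186432704059477/2197373 ≈ 18.641*I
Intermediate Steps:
X = -347
√(X + (s/(-971) + 2443/(-2263))) = √(-347 + (-561/(-971) + 2443/(-2263))) = √(-347 + (-561*(-1/971) + 2443*(-1/2263))) = √(-347 + (561/971 - 2443/2263)) = √(-347 - 1102610/2197373) = √(-763591041/2197373) = 3*I*√186432704059477/2197373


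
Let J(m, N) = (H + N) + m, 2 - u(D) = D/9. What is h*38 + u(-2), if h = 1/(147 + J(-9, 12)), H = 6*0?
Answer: 557/225 ≈ 2.4756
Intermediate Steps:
H = 0
u(D) = 2 - D/9
J(m, N) = N + m (J(m, N) = (0 + N) + m = N + m)
h = 1/150 (h = 1/(147 + (12 - 9)) = 1/(147 + 3) = 1/150 ≈ 0.0066667)
h*38 + u(-2) = (1/150)*38 + (2 - ⅑*(-2)) = 19/75 + (2 + 2/9) = 19/75 + 20/9 = 557/225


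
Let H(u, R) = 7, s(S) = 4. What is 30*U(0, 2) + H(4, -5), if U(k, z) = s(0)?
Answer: 127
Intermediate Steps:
U(k, z) = 4
30*U(0, 2) + H(4, -5) = 30*4 + 7 = 120 + 7 = 127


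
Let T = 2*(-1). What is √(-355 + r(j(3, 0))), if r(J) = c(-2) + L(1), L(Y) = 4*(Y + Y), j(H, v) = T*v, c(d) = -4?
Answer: 3*I*√39 ≈ 18.735*I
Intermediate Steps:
T = -2
j(H, v) = -2*v
L(Y) = 8*Y (L(Y) = 4*(2*Y) = 8*Y)
r(J) = 4 (r(J) = -4 + 8*1 = -4 + 8 = 4)
√(-355 + r(j(3, 0))) = √(-355 + 4) = √(-351) = 3*I*√39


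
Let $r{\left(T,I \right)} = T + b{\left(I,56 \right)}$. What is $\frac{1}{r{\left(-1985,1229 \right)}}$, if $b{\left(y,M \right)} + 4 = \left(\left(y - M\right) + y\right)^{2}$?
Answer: $\frac{1}{5767615} \approx 1.7338 \cdot 10^{-7}$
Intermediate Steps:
$b{\left(y,M \right)} = -4 + \left(- M + 2 y\right)^{2}$ ($b{\left(y,M \right)} = -4 + \left(\left(y - M\right) + y\right)^{2} = -4 + \left(- M + 2 y\right)^{2}$)
$r{\left(T,I \right)} = -4 + T + \left(56 - 2 I\right)^{2}$ ($r{\left(T,I \right)} = T + \left(-4 + \left(56 - 2 I\right)^{2}\right) = -4 + T + \left(56 - 2 I\right)^{2}$)
$\frac{1}{r{\left(-1985,1229 \right)}} = \frac{1}{-4 - 1985 + 4 \left(-28 + 1229\right)^{2}} = \frac{1}{-4 - 1985 + 4 \cdot 1201^{2}} = \frac{1}{-4 - 1985 + 4 \cdot 1442401} = \frac{1}{-4 - 1985 + 5769604} = \frac{1}{5767615}$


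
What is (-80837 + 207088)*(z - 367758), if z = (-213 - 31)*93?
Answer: -49294702950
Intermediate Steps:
z = -22692 (z = -244*93 = -22692)
(-80837 + 207088)*(z - 367758) = (-80837 + 207088)*(-22692 - 367758) = 126251*(-390450) = -49294702950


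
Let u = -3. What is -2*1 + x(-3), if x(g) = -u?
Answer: 1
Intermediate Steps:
x(g) = 3 (x(g) = -1*(-3) = 3)
-2*1 + x(-3) = -2*1 + 3 = -2 + 3 = 1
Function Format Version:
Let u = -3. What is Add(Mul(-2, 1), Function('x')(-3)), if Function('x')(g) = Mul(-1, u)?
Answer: 1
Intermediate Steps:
Function('x')(g) = 3 (Function('x')(g) = Mul(-1, -3) = 3)
Add(Mul(-2, 1), Function('x')(-3)) = Add(Mul(-2, 1), 3) = Add(-2, 3) = 1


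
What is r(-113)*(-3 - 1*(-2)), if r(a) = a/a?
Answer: -1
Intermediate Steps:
r(a) = 1
r(-113)*(-3 - 1*(-2)) = 1*(-3 - 1*(-2)) = 1*(-3 + 2) = 1*(-1) = -1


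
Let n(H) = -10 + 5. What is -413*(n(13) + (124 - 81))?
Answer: -15694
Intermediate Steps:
n(H) = -5
-413*(n(13) + (124 - 81)) = -413*(-5 + (124 - 81)) = -413*(-5 + 43) = -413*38 = -15694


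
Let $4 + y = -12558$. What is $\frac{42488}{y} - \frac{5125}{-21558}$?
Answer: $- \frac{425788027}{135405798} \approx -3.1445$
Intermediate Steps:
$y = -12562$ ($y = -4 - 12558 = -12562$)
$\frac{42488}{y} - \frac{5125}{-21558} = \frac{42488}{-12562} - \frac{5125}{-21558} = 42488 \left(- \frac{1}{12562}\right) - - \frac{5125}{21558} = - \frac{21244}{6281} + \frac{5125}{21558} = - \frac{425788027}{135405798}$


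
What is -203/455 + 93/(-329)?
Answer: -15586/21385 ≈ -0.72883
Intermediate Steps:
-203/455 + 93/(-329) = -203*1/455 + 93*(-1/329) = -29/65 - 93/329 = -15586/21385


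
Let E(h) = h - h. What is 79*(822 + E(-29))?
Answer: 64938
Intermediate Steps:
E(h) = 0
79*(822 + E(-29)) = 79*(822 + 0) = 79*822 = 64938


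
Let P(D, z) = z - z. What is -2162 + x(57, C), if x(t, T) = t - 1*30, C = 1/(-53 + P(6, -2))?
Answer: -2135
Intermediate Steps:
P(D, z) = 0
C = -1/53 (C = 1/(-53 + 0) = 1/(-53) = -1/53 ≈ -0.018868)
x(t, T) = -30 + t (x(t, T) = t - 30 = -30 + t)
-2162 + x(57, C) = -2162 + (-30 + 57) = -2162 + 27 = -2135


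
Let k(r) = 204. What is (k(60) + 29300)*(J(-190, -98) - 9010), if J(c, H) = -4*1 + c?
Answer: -271554816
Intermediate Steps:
J(c, H) = -4 + c
(k(60) + 29300)*(J(-190, -98) - 9010) = (204 + 29300)*((-4 - 190) - 9010) = 29504*(-194 - 9010) = 29504*(-9204) = -271554816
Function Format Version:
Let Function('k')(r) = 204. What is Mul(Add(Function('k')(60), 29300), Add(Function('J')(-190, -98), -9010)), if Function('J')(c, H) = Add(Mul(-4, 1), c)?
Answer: -271554816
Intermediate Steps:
Function('J')(c, H) = Add(-4, c)
Mul(Add(Function('k')(60), 29300), Add(Function('J')(-190, -98), -9010)) = Mul(Add(204, 29300), Add(Add(-4, -190), -9010)) = Mul(29504, Add(-194, -9010)) = Mul(29504, -9204) = -271554816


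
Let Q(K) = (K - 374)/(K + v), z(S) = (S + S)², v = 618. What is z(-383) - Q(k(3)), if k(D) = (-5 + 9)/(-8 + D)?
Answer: 905365445/1543 ≈ 5.8676e+5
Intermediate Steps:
k(D) = 4/(-8 + D)
z(S) = 4*S² (z(S) = (2*S)² = 4*S²)
Q(K) = (-374 + K)/(618 + K) (Q(K) = (K - 374)/(K + 618) = (-374 + K)/(618 + K))
z(-383) - Q(k(3)) = 4*(-383)² - (-374 + 4/(-8 + 3))/(618 + 4/(-8 + 3)) = 4*146689 - (-374 + 4/(-5))/(618 + 4/(-5)) = 586756 - (-374 + 4*(-⅕))/(618 + 4*(-⅕)) = 586756 - (-374 - ⅘)/(618 - ⅘) = 586756 - (-1874)/(3086/5*5) = 586756 - 5*(-1874)/(3086*5) = 586756 - 1*(-937/1543) = 586756 + 937/1543 = 905365445/1543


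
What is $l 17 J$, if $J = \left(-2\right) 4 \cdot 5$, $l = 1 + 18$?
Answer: $-12920$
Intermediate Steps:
$l = 19$
$J = -40$ ($J = \left(-8\right) 5 = -40$)
$l 17 J = 19 \cdot 17 \left(-40\right) = 323 \left(-40\right) = -12920$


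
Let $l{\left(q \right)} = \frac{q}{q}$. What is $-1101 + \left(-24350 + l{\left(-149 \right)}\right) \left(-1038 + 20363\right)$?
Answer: $-470545526$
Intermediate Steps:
$l{\left(q \right)} = 1$
$-1101 + \left(-24350 + l{\left(-149 \right)}\right) \left(-1038 + 20363\right) = -1101 + \left(-24350 + 1\right) \left(-1038 + 20363\right) = -1101 - 470544425 = -470545526$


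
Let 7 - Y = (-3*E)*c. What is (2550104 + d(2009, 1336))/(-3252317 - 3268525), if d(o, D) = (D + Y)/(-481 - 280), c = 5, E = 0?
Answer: -1940627801/4962360762 ≈ -0.39107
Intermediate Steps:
Y = 7 (Y = 7 - (-3*0)*5 = 7 - 0*5 = 7 - 1*0 = 7 + 0 = 7)
d(o, D) = -7/761 - D/761 (d(o, D) = (D + 7)/(-481 - 280) = (7 + D)/(-761) = (7 + D)*(-1/761) = -7/761 - D/761)
(2550104 + d(2009, 1336))/(-3252317 - 3268525) = (2550104 + (-7/761 - 1/761*1336))/(-3252317 - 3268525) = (2550104 + (-7/761 - 1336/761))/(-6520842) = (2550104 - 1343/761)*(-1/6520842) = (1940627801/761)*(-1/6520842) = -1940627801/4962360762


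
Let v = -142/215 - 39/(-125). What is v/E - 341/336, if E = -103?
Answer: -188156797/186018000 ≈ -1.0115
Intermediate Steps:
v = -1873/5375 (v = -142*1/215 - 39*(-1/125) = -142/215 + 39/125 = -1873/5375 ≈ -0.34846)
v/E - 341/336 = -1873/5375/(-103) - 341/336 = -1873/5375*(-1/103) - 341*1/336 = 1873/553625 - 341/336 = -188156797/186018000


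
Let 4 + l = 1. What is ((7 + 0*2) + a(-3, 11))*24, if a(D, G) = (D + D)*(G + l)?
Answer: -984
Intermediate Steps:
l = -3 (l = -4 + 1 = -3)
a(D, G) = 2*D*(-3 + G) (a(D, G) = (D + D)*(G - 3) = (2*D)*(-3 + G) = 2*D*(-3 + G))
((7 + 0*2) + a(-3, 11))*24 = ((7 + 0*2) + 2*(-3)*(-3 + 11))*24 = ((7 + 0) + 2*(-3)*8)*24 = (7 - 48)*24 = -41*24 = -984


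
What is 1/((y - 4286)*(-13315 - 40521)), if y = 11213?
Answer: -1/372921972 ≈ -2.6815e-9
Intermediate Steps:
1/((y - 4286)*(-13315 - 40521)) = 1/((11213 - 4286)*(-13315 - 40521)) = 1/(6927*(-53836)) = 1/(-372921972) = -1/372921972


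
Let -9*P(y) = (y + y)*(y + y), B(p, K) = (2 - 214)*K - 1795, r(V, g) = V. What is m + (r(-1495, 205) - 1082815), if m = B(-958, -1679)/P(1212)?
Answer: -707907317993/652864 ≈ -1.0843e+6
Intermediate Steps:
B(p, K) = -1795 - 212*K (B(p, K) = -212*K - 1795 = -1795 - 212*K)
P(y) = -4*y**2/9 (P(y) = -(y + y)*(y + y)/9 = -2*y*2*y/9 = -4*y**2/9)
m = -354153/652864 (m = (-1795 - 212*(-1679))/((-4/9*1212**2)) = (-1795 + 355948)/((-4/9*1468944)) = 354153/(-652864) = 354153*(-1/652864) = -354153/652864 ≈ -0.54246)
m + (r(-1495, 205) - 1082815) = -354153/652864 + (-1495 - 1082815) = -354153/652864 - 1084310 = -707907317993/652864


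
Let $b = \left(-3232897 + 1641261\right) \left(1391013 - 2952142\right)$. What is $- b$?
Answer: $-2484749117044$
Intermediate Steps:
$b = 2484749117044$ ($b = \left(-1591636\right) \left(-1561129\right) = 2484749117044$)
$- b = \left(-1\right) 2484749117044 = -2484749117044$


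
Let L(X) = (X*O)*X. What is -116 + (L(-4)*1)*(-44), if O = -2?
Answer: 1292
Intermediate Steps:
L(X) = -2*X**2 (L(X) = (X*(-2))*X = (-2*X)*X = -2*X**2)
-116 + (L(-4)*1)*(-44) = -116 + (-2*(-4)**2*1)*(-44) = -116 + (-2*16*1)*(-44) = -116 - 32*1*(-44) = -116 - 32*(-44) = -116 + 1408 = 1292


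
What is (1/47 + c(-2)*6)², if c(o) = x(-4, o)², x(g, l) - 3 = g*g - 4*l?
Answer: 42262725241/2209 ≈ 1.9132e+7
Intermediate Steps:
x(g, l) = 3 + g² - 4*l (x(g, l) = 3 + (g*g - 4*l) = 3 + (g² - 4*l) = 3 + g² - 4*l)
c(o) = (19 - 4*o)² (c(o) = (3 + (-4)² - 4*o)² = (3 + 16 - 4*o)² = (19 - 4*o)²)
(1/47 + c(-2)*6)² = (1/47 + (19 - 4*(-2))²*6)² = (1/47 + (19 + 8)²*6)² = (1/47 + 27²*6)² = (1/47 + 729*6)² = (1/47 + 4374)² = (205579/47)² = 42262725241/2209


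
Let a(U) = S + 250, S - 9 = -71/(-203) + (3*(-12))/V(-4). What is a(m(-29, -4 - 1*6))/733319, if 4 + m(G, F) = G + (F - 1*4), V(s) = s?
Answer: 54475/148863757 ≈ 0.00036594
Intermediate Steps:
m(G, F) = -8 + F + G (m(G, F) = -4 + (G + (F - 1*4)) = -4 + (G + (F - 4)) = -4 + (G + (-4 + F)) = -4 + (-4 + F + G) = -8 + F + G)
S = 3725/203 (S = 9 + (-71/(-203) + (3*(-12))/(-4)) = 9 + (-71*(-1/203) - 36*(-¼)) = 9 + (71/203 + 9) = 9 + 1898/203 = 3725/203 ≈ 18.350)
a(U) = 54475/203 (a(U) = 3725/203 + 250 = 54475/203)
a(m(-29, -4 - 1*6))/733319 = (54475/203)/733319 = (54475/203)*(1/733319) = 54475/148863757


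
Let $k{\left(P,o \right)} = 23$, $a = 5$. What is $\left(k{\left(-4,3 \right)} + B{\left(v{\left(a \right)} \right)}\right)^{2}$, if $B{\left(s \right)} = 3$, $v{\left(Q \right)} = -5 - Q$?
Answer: $676$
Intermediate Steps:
$\left(k{\left(-4,3 \right)} + B{\left(v{\left(a \right)} \right)}\right)^{2} = \left(23 + 3\right)^{2} = 26^{2} = 676$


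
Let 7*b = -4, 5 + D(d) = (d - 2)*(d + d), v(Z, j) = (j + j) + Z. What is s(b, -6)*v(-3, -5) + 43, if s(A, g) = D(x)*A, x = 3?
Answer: 353/7 ≈ 50.429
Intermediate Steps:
v(Z, j) = Z + 2*j (v(Z, j) = 2*j + Z = Z + 2*j)
D(d) = -5 + 2*d*(-2 + d) (D(d) = -5 + (d - 2)*(d + d) = -5 + (-2 + d)*(2*d) = -5 + 2*d*(-2 + d))
b = -4/7 (b = (1/7)*(-4) = -4/7 ≈ -0.57143)
s(A, g) = A (s(A, g) = (-5 - 4*3 + 2*3**2)*A = (-5 - 12 + 2*9)*A = (-5 - 12 + 18)*A = 1*A = A)
s(b, -6)*v(-3, -5) + 43 = -4*(-3 + 2*(-5))/7 + 43 = -4*(-3 - 10)/7 + 43 = -4/7*(-13) + 43 = 52/7 + 43 = 353/7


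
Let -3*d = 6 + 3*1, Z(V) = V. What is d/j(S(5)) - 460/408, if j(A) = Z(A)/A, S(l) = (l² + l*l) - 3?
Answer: -421/102 ≈ -4.1274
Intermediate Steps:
S(l) = -3 + 2*l² (S(l) = (l² + l²) - 3 = 2*l² - 3 = -3 + 2*l²)
j(A) = 1 (j(A) = A/A = 1)
d = -3 (d = -(6 + 3*1)/3 = -(6 + 3)/3 = -⅓*9 = -3)
d/j(S(5)) - 460/408 = -3/1 - 460/408 = -3*1 - 460*1/408 = -3 - 115/102 = -421/102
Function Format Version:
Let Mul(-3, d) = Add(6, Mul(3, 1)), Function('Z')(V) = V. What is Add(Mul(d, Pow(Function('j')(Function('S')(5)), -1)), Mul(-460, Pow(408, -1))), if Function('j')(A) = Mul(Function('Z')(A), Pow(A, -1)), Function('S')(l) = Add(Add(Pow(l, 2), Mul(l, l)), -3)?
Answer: Rational(-421, 102) ≈ -4.1274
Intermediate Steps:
Function('S')(l) = Add(-3, Mul(2, Pow(l, 2))) (Function('S')(l) = Add(Add(Pow(l, 2), Pow(l, 2)), -3) = Add(Mul(2, Pow(l, 2)), -3) = Add(-3, Mul(2, Pow(l, 2))))
Function('j')(A) = 1 (Function('j')(A) = Mul(A, Pow(A, -1)) = 1)
d = -3 (d = Mul(Rational(-1, 3), Add(6, Mul(3, 1))) = Mul(Rational(-1, 3), Add(6, 3)) = Mul(Rational(-1, 3), 9) = -3)
Add(Mul(d, Pow(Function('j')(Function('S')(5)), -1)), Mul(-460, Pow(408, -1))) = Add(Mul(-3, Pow(1, -1)), Mul(-460, Pow(408, -1))) = Add(Mul(-3, 1), Mul(-460, Rational(1, 408))) = Add(-3, Rational(-115, 102)) = Rational(-421, 102)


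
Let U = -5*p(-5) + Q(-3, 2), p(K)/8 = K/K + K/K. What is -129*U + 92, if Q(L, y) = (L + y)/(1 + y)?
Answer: 10455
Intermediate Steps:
Q(L, y) = (L + y)/(1 + y)
p(K) = 16 (p(K) = 8*(K/K + K/K) = 8*(1 + 1) = 8*2 = 16)
U = -241/3 (U = -5*16 + (-3 + 2)/(1 + 2) = -80 - 1/3 = -241/3 ≈ -80.333)
-129*U + 92 = -129*(-241/3) + 92 = 10363 + 92 = 10455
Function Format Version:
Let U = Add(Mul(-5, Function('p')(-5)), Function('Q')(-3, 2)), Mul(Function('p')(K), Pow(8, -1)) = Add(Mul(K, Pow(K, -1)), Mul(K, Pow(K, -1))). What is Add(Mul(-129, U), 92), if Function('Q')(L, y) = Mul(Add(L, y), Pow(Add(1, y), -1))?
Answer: 10455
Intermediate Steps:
Function('Q')(L, y) = Mul(Pow(Add(1, y), -1), Add(L, y))
Function('p')(K) = 16 (Function('p')(K) = Mul(8, Add(Mul(K, Pow(K, -1)), Mul(K, Pow(K, -1)))) = Mul(8, Add(1, 1)) = Mul(8, 2) = 16)
U = Rational(-241, 3) (U = Add(Mul(-5, 16), Mul(Pow(Add(1, 2), -1), Add(-3, 2))) = Add(-80, Mul(Pow(3, -1), -1)) = Add(-80, Mul(Rational(1, 3), -1)) = Add(-80, Rational(-1, 3)) = Rational(-241, 3) ≈ -80.333)
Add(Mul(-129, U), 92) = Add(Mul(-129, Rational(-241, 3)), 92) = Add(10363, 92) = 10455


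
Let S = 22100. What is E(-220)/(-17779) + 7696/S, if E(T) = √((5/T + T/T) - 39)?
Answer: 148/425 - I*√18403/391138 ≈ 0.34824 - 0.00034683*I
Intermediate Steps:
E(T) = √(-38 + 5/T) (E(T) = √((5/T + 1) - 39) = √((1 + 5/T) - 39) = √(-38 + 5/T))
E(-220)/(-17779) + 7696/S = √(-38 + 5/(-220))/(-17779) + 7696/22100 = √(-38 + 5*(-1/220))*(-1/17779) + 7696*(1/22100) = √(-38 - 1/44)*(-1/17779) + 148/425 = √(-1673/44)*(-1/17779) + 148/425 = (I*√18403/22)*(-1/17779) + 148/425 = -I*√18403/391138 + 148/425 = 148/425 - I*√18403/391138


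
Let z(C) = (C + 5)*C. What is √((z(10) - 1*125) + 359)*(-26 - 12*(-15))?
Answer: 1232*√6 ≈ 3017.8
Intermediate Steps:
z(C) = C*(5 + C) (z(C) = (5 + C)*C = C*(5 + C))
√((z(10) - 1*125) + 359)*(-26 - 12*(-15)) = √((10*(5 + 10) - 1*125) + 359)*(-26 - 12*(-15)) = √((10*15 - 125) + 359)*(-26 + 180) = √((150 - 125) + 359)*154 = √(25 + 359)*154 = √384*154 = (8*√6)*154 = 1232*√6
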